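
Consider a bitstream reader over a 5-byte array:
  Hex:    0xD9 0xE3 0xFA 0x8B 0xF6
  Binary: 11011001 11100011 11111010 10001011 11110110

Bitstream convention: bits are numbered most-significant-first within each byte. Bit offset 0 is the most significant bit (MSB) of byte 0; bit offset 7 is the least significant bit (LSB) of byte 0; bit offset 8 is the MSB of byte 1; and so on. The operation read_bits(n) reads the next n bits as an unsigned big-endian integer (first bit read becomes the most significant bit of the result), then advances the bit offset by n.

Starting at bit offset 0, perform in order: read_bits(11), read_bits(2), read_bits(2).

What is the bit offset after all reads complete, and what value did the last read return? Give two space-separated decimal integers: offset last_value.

Answer: 15 1

Derivation:
Read 1: bits[0:11] width=11 -> value=1743 (bin 11011001111); offset now 11 = byte 1 bit 3; 29 bits remain
Read 2: bits[11:13] width=2 -> value=0 (bin 00); offset now 13 = byte 1 bit 5; 27 bits remain
Read 3: bits[13:15] width=2 -> value=1 (bin 01); offset now 15 = byte 1 bit 7; 25 bits remain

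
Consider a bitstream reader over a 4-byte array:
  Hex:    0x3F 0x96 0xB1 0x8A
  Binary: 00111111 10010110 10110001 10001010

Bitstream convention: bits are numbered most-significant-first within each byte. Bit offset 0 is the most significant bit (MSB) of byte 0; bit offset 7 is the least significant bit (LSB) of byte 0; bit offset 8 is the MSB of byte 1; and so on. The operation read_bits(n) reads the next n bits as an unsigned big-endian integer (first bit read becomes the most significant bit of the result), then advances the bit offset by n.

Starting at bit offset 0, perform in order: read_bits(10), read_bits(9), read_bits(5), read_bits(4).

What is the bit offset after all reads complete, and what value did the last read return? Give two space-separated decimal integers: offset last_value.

Answer: 28 8

Derivation:
Read 1: bits[0:10] width=10 -> value=254 (bin 0011111110); offset now 10 = byte 1 bit 2; 22 bits remain
Read 2: bits[10:19] width=9 -> value=181 (bin 010110101); offset now 19 = byte 2 bit 3; 13 bits remain
Read 3: bits[19:24] width=5 -> value=17 (bin 10001); offset now 24 = byte 3 bit 0; 8 bits remain
Read 4: bits[24:28] width=4 -> value=8 (bin 1000); offset now 28 = byte 3 bit 4; 4 bits remain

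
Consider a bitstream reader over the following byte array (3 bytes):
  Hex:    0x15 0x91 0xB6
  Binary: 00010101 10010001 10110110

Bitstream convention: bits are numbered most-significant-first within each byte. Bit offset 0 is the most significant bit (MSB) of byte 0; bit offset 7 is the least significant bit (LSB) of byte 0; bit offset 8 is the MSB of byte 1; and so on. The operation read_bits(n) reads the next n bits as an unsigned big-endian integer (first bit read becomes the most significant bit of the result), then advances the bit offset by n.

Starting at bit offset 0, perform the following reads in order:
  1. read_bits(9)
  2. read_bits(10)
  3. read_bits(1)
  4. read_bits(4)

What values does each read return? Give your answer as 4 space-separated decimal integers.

Answer: 43 141 1 6

Derivation:
Read 1: bits[0:9] width=9 -> value=43 (bin 000101011); offset now 9 = byte 1 bit 1; 15 bits remain
Read 2: bits[9:19] width=10 -> value=141 (bin 0010001101); offset now 19 = byte 2 bit 3; 5 bits remain
Read 3: bits[19:20] width=1 -> value=1 (bin 1); offset now 20 = byte 2 bit 4; 4 bits remain
Read 4: bits[20:24] width=4 -> value=6 (bin 0110); offset now 24 = byte 3 bit 0; 0 bits remain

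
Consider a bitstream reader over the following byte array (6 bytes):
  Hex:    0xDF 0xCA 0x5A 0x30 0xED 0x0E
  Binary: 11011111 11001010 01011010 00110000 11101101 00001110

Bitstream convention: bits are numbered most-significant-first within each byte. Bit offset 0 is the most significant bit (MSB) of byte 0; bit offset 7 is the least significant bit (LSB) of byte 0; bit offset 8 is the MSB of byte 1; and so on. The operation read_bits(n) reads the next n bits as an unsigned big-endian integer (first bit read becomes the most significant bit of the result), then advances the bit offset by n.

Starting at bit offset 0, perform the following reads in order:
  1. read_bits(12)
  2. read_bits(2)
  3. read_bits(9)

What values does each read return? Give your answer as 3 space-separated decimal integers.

Answer: 3580 2 301

Derivation:
Read 1: bits[0:12] width=12 -> value=3580 (bin 110111111100); offset now 12 = byte 1 bit 4; 36 bits remain
Read 2: bits[12:14] width=2 -> value=2 (bin 10); offset now 14 = byte 1 bit 6; 34 bits remain
Read 3: bits[14:23] width=9 -> value=301 (bin 100101101); offset now 23 = byte 2 bit 7; 25 bits remain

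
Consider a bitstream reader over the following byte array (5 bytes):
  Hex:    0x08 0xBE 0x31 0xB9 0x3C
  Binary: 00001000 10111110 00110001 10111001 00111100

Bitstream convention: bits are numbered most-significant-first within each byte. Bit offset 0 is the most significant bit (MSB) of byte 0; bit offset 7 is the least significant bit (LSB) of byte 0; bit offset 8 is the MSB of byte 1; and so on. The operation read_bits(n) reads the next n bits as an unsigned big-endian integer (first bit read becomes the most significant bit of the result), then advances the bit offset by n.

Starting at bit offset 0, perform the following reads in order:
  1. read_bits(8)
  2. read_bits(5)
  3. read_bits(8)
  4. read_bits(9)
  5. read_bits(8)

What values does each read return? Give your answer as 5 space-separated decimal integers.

Read 1: bits[0:8] width=8 -> value=8 (bin 00001000); offset now 8 = byte 1 bit 0; 32 bits remain
Read 2: bits[8:13] width=5 -> value=23 (bin 10111); offset now 13 = byte 1 bit 5; 27 bits remain
Read 3: bits[13:21] width=8 -> value=198 (bin 11000110); offset now 21 = byte 2 bit 5; 19 bits remain
Read 4: bits[21:30] width=9 -> value=110 (bin 001101110); offset now 30 = byte 3 bit 6; 10 bits remain
Read 5: bits[30:38] width=8 -> value=79 (bin 01001111); offset now 38 = byte 4 bit 6; 2 bits remain

Answer: 8 23 198 110 79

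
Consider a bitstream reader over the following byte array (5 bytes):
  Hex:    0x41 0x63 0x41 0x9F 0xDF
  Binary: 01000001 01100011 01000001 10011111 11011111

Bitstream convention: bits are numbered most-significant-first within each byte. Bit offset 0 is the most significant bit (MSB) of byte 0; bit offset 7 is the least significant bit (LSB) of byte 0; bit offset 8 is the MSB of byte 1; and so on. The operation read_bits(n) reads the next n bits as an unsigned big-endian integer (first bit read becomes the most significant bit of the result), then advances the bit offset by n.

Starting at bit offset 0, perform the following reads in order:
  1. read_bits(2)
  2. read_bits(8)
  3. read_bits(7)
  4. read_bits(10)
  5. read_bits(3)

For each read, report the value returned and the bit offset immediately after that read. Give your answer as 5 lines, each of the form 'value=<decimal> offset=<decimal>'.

Read 1: bits[0:2] width=2 -> value=1 (bin 01); offset now 2 = byte 0 bit 2; 38 bits remain
Read 2: bits[2:10] width=8 -> value=5 (bin 00000101); offset now 10 = byte 1 bit 2; 30 bits remain
Read 3: bits[10:17] width=7 -> value=70 (bin 1000110); offset now 17 = byte 2 bit 1; 23 bits remain
Read 4: bits[17:27] width=10 -> value=524 (bin 1000001100); offset now 27 = byte 3 bit 3; 13 bits remain
Read 5: bits[27:30] width=3 -> value=7 (bin 111); offset now 30 = byte 3 bit 6; 10 bits remain

Answer: value=1 offset=2
value=5 offset=10
value=70 offset=17
value=524 offset=27
value=7 offset=30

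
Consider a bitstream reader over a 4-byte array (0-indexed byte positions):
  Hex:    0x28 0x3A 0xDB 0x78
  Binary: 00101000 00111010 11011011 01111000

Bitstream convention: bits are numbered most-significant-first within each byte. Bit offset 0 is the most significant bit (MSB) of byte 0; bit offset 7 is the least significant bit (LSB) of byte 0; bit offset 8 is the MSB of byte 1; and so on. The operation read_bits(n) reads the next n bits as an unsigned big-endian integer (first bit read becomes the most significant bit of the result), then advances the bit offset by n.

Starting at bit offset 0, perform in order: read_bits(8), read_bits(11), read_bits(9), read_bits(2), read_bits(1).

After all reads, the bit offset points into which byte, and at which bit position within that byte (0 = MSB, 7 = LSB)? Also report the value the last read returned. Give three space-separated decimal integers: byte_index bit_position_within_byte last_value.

Read 1: bits[0:8] width=8 -> value=40 (bin 00101000); offset now 8 = byte 1 bit 0; 24 bits remain
Read 2: bits[8:19] width=11 -> value=470 (bin 00111010110); offset now 19 = byte 2 bit 3; 13 bits remain
Read 3: bits[19:28] width=9 -> value=439 (bin 110110111); offset now 28 = byte 3 bit 4; 4 bits remain
Read 4: bits[28:30] width=2 -> value=2 (bin 10); offset now 30 = byte 3 bit 6; 2 bits remain
Read 5: bits[30:31] width=1 -> value=0 (bin 0); offset now 31 = byte 3 bit 7; 1 bits remain

Answer: 3 7 0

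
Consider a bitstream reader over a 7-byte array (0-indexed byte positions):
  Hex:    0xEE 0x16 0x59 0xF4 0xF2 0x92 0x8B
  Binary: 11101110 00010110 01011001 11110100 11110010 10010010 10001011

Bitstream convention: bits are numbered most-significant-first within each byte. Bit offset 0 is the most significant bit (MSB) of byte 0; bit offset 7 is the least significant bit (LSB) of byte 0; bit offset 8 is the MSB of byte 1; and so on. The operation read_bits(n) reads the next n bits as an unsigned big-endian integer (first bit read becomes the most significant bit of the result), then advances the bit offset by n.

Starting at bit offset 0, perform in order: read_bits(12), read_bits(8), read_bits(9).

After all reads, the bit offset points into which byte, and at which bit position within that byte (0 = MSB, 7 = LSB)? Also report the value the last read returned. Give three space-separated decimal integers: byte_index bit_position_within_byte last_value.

Read 1: bits[0:12] width=12 -> value=3809 (bin 111011100001); offset now 12 = byte 1 bit 4; 44 bits remain
Read 2: bits[12:20] width=8 -> value=101 (bin 01100101); offset now 20 = byte 2 bit 4; 36 bits remain
Read 3: bits[20:29] width=9 -> value=318 (bin 100111110); offset now 29 = byte 3 bit 5; 27 bits remain

Answer: 3 5 318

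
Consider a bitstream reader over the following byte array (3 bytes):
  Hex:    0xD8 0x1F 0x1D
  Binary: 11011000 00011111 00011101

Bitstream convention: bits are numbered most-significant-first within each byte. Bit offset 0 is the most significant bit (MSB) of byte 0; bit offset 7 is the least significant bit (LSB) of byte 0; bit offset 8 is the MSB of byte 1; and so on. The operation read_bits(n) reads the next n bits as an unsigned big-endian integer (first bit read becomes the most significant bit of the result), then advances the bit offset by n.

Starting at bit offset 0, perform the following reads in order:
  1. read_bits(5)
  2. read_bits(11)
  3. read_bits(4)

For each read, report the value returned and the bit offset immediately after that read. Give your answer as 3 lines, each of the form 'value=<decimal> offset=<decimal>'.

Answer: value=27 offset=5
value=31 offset=16
value=1 offset=20

Derivation:
Read 1: bits[0:5] width=5 -> value=27 (bin 11011); offset now 5 = byte 0 bit 5; 19 bits remain
Read 2: bits[5:16] width=11 -> value=31 (bin 00000011111); offset now 16 = byte 2 bit 0; 8 bits remain
Read 3: bits[16:20] width=4 -> value=1 (bin 0001); offset now 20 = byte 2 bit 4; 4 bits remain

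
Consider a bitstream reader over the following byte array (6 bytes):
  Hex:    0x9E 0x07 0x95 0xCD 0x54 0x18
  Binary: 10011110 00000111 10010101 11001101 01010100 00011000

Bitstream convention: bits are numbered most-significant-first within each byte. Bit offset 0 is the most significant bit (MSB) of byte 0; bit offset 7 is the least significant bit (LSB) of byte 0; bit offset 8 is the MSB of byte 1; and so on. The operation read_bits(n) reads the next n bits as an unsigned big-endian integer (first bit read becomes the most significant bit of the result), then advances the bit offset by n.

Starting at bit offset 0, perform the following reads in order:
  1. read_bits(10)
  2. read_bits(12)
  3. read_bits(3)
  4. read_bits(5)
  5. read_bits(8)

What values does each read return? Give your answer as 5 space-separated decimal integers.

Read 1: bits[0:10] width=10 -> value=632 (bin 1001111000); offset now 10 = byte 1 bit 2; 38 bits remain
Read 2: bits[10:22] width=12 -> value=485 (bin 000111100101); offset now 22 = byte 2 bit 6; 26 bits remain
Read 3: bits[22:25] width=3 -> value=3 (bin 011); offset now 25 = byte 3 bit 1; 23 bits remain
Read 4: bits[25:30] width=5 -> value=19 (bin 10011); offset now 30 = byte 3 bit 6; 18 bits remain
Read 5: bits[30:38] width=8 -> value=85 (bin 01010101); offset now 38 = byte 4 bit 6; 10 bits remain

Answer: 632 485 3 19 85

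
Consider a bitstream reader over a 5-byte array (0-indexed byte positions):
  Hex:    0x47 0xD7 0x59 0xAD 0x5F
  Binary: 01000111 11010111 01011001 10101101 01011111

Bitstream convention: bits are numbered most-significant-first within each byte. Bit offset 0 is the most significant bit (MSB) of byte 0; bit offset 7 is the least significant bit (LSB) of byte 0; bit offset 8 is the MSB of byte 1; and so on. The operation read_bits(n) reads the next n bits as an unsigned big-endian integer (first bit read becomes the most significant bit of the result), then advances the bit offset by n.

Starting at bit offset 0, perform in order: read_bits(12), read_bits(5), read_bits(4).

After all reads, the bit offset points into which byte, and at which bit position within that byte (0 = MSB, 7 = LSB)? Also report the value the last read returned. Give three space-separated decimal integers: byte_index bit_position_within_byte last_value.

Answer: 2 5 11

Derivation:
Read 1: bits[0:12] width=12 -> value=1149 (bin 010001111101); offset now 12 = byte 1 bit 4; 28 bits remain
Read 2: bits[12:17] width=5 -> value=14 (bin 01110); offset now 17 = byte 2 bit 1; 23 bits remain
Read 3: bits[17:21] width=4 -> value=11 (bin 1011); offset now 21 = byte 2 bit 5; 19 bits remain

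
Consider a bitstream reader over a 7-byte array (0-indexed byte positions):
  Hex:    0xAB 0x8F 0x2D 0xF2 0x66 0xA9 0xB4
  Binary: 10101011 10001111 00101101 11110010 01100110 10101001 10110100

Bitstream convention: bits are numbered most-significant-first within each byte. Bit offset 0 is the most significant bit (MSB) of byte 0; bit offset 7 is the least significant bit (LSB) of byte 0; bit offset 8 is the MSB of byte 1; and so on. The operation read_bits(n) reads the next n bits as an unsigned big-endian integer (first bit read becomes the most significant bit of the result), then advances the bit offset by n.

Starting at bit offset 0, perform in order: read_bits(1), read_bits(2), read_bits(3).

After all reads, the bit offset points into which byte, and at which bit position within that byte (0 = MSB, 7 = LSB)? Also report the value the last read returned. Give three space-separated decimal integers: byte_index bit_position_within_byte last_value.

Answer: 0 6 2

Derivation:
Read 1: bits[0:1] width=1 -> value=1 (bin 1); offset now 1 = byte 0 bit 1; 55 bits remain
Read 2: bits[1:3] width=2 -> value=1 (bin 01); offset now 3 = byte 0 bit 3; 53 bits remain
Read 3: bits[3:6] width=3 -> value=2 (bin 010); offset now 6 = byte 0 bit 6; 50 bits remain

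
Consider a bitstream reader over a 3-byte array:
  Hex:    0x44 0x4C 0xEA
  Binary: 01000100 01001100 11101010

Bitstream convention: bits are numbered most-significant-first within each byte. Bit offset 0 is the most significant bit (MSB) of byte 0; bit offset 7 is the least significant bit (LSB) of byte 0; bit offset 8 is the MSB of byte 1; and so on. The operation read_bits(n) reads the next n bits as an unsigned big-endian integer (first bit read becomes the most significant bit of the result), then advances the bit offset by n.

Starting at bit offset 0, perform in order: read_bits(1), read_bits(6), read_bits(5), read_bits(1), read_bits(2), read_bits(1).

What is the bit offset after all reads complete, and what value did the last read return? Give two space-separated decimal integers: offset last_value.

Read 1: bits[0:1] width=1 -> value=0 (bin 0); offset now 1 = byte 0 bit 1; 23 bits remain
Read 2: bits[1:7] width=6 -> value=34 (bin 100010); offset now 7 = byte 0 bit 7; 17 bits remain
Read 3: bits[7:12] width=5 -> value=4 (bin 00100); offset now 12 = byte 1 bit 4; 12 bits remain
Read 4: bits[12:13] width=1 -> value=1 (bin 1); offset now 13 = byte 1 bit 5; 11 bits remain
Read 5: bits[13:15] width=2 -> value=2 (bin 10); offset now 15 = byte 1 bit 7; 9 bits remain
Read 6: bits[15:16] width=1 -> value=0 (bin 0); offset now 16 = byte 2 bit 0; 8 bits remain

Answer: 16 0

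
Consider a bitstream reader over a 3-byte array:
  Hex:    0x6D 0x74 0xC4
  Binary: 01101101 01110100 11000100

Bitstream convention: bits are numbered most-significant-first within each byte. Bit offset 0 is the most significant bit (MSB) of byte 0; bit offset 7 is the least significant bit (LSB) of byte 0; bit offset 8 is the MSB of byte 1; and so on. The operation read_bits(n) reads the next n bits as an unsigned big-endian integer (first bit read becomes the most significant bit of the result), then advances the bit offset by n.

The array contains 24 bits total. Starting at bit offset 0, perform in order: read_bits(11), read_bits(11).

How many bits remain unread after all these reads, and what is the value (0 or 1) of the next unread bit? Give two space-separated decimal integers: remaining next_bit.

Read 1: bits[0:11] width=11 -> value=875 (bin 01101101011); offset now 11 = byte 1 bit 3; 13 bits remain
Read 2: bits[11:22] width=11 -> value=1329 (bin 10100110001); offset now 22 = byte 2 bit 6; 2 bits remain

Answer: 2 0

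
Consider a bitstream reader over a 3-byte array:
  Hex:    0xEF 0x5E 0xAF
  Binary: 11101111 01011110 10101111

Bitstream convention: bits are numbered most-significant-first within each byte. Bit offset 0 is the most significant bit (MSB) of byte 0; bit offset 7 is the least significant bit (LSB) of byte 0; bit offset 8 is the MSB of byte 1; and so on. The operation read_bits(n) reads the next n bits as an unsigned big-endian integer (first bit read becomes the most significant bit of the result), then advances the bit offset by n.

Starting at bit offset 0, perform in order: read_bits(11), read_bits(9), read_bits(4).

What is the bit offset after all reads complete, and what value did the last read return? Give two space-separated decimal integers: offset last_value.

Answer: 24 15

Derivation:
Read 1: bits[0:11] width=11 -> value=1914 (bin 11101111010); offset now 11 = byte 1 bit 3; 13 bits remain
Read 2: bits[11:20] width=9 -> value=490 (bin 111101010); offset now 20 = byte 2 bit 4; 4 bits remain
Read 3: bits[20:24] width=4 -> value=15 (bin 1111); offset now 24 = byte 3 bit 0; 0 bits remain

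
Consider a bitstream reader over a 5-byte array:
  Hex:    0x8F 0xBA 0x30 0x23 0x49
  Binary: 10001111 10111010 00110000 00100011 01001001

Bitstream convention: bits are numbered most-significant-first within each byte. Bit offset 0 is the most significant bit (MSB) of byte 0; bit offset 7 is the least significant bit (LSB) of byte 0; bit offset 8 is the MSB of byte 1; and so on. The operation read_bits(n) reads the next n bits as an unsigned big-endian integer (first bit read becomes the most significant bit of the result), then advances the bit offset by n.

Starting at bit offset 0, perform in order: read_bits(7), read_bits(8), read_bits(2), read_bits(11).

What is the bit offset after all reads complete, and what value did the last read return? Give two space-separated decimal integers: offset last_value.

Read 1: bits[0:7] width=7 -> value=71 (bin 1000111); offset now 7 = byte 0 bit 7; 33 bits remain
Read 2: bits[7:15] width=8 -> value=221 (bin 11011101); offset now 15 = byte 1 bit 7; 25 bits remain
Read 3: bits[15:17] width=2 -> value=0 (bin 00); offset now 17 = byte 2 bit 1; 23 bits remain
Read 4: bits[17:28] width=11 -> value=770 (bin 01100000010); offset now 28 = byte 3 bit 4; 12 bits remain

Answer: 28 770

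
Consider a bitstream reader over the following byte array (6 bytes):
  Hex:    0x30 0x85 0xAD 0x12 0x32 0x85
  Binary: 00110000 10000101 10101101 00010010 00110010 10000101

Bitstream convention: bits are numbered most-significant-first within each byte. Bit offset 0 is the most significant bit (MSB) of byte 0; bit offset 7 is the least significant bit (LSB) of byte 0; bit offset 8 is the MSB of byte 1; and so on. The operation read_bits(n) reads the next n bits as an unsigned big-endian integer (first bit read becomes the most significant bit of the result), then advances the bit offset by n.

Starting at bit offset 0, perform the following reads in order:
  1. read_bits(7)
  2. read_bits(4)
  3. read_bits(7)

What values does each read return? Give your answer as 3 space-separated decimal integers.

Answer: 24 4 22

Derivation:
Read 1: bits[0:7] width=7 -> value=24 (bin 0011000); offset now 7 = byte 0 bit 7; 41 bits remain
Read 2: bits[7:11] width=4 -> value=4 (bin 0100); offset now 11 = byte 1 bit 3; 37 bits remain
Read 3: bits[11:18] width=7 -> value=22 (bin 0010110); offset now 18 = byte 2 bit 2; 30 bits remain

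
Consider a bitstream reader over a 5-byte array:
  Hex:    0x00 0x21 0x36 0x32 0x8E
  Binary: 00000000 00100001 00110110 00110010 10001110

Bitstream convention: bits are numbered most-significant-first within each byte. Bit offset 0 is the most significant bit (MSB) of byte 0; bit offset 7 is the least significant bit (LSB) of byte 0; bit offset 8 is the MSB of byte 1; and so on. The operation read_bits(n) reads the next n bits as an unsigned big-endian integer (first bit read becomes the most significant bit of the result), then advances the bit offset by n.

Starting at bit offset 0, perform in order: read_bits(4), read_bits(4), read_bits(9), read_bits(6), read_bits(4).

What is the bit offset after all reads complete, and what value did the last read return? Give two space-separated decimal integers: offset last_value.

Read 1: bits[0:4] width=4 -> value=0 (bin 0000); offset now 4 = byte 0 bit 4; 36 bits remain
Read 2: bits[4:8] width=4 -> value=0 (bin 0000); offset now 8 = byte 1 bit 0; 32 bits remain
Read 3: bits[8:17] width=9 -> value=66 (bin 001000010); offset now 17 = byte 2 bit 1; 23 bits remain
Read 4: bits[17:23] width=6 -> value=27 (bin 011011); offset now 23 = byte 2 bit 7; 17 bits remain
Read 5: bits[23:27] width=4 -> value=1 (bin 0001); offset now 27 = byte 3 bit 3; 13 bits remain

Answer: 27 1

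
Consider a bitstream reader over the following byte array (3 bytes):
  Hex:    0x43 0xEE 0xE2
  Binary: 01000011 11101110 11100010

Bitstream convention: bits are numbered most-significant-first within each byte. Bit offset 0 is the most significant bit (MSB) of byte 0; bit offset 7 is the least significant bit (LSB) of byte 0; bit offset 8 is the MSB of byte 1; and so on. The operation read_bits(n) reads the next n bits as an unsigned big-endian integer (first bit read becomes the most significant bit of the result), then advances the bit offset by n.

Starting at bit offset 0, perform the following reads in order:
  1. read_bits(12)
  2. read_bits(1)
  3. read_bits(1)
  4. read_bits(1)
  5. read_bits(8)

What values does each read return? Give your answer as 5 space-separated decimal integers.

Answer: 1086 1 1 1 113

Derivation:
Read 1: bits[0:12] width=12 -> value=1086 (bin 010000111110); offset now 12 = byte 1 bit 4; 12 bits remain
Read 2: bits[12:13] width=1 -> value=1 (bin 1); offset now 13 = byte 1 bit 5; 11 bits remain
Read 3: bits[13:14] width=1 -> value=1 (bin 1); offset now 14 = byte 1 bit 6; 10 bits remain
Read 4: bits[14:15] width=1 -> value=1 (bin 1); offset now 15 = byte 1 bit 7; 9 bits remain
Read 5: bits[15:23] width=8 -> value=113 (bin 01110001); offset now 23 = byte 2 bit 7; 1 bits remain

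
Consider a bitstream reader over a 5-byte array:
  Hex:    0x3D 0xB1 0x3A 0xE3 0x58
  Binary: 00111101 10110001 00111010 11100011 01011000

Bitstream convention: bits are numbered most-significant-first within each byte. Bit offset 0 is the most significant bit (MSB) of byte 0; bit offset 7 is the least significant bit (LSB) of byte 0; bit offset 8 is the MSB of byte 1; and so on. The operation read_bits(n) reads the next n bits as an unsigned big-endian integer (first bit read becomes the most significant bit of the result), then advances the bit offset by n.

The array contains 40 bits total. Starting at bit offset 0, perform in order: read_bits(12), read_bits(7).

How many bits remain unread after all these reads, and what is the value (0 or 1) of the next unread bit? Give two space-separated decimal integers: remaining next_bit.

Read 1: bits[0:12] width=12 -> value=987 (bin 001111011011); offset now 12 = byte 1 bit 4; 28 bits remain
Read 2: bits[12:19] width=7 -> value=9 (bin 0001001); offset now 19 = byte 2 bit 3; 21 bits remain

Answer: 21 1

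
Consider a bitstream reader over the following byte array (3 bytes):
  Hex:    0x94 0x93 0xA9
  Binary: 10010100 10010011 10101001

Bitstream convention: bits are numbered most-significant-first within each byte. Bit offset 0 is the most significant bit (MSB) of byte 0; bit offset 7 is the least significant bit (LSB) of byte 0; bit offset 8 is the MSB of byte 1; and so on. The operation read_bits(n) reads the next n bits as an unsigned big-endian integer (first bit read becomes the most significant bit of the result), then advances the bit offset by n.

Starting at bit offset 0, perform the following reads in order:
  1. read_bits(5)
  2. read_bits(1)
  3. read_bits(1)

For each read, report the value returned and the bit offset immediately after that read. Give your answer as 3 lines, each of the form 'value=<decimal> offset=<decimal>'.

Answer: value=18 offset=5
value=1 offset=6
value=0 offset=7

Derivation:
Read 1: bits[0:5] width=5 -> value=18 (bin 10010); offset now 5 = byte 0 bit 5; 19 bits remain
Read 2: bits[5:6] width=1 -> value=1 (bin 1); offset now 6 = byte 0 bit 6; 18 bits remain
Read 3: bits[6:7] width=1 -> value=0 (bin 0); offset now 7 = byte 0 bit 7; 17 bits remain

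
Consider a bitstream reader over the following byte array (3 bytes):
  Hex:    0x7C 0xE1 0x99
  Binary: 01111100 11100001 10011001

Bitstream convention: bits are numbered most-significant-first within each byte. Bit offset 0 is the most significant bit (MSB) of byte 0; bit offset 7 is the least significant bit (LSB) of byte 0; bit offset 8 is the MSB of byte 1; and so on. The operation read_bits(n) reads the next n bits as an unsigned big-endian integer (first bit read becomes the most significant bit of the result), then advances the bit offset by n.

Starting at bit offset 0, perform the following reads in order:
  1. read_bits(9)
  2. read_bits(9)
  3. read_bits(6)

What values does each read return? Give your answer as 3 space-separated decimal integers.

Read 1: bits[0:9] width=9 -> value=249 (bin 011111001); offset now 9 = byte 1 bit 1; 15 bits remain
Read 2: bits[9:18] width=9 -> value=390 (bin 110000110); offset now 18 = byte 2 bit 2; 6 bits remain
Read 3: bits[18:24] width=6 -> value=25 (bin 011001); offset now 24 = byte 3 bit 0; 0 bits remain

Answer: 249 390 25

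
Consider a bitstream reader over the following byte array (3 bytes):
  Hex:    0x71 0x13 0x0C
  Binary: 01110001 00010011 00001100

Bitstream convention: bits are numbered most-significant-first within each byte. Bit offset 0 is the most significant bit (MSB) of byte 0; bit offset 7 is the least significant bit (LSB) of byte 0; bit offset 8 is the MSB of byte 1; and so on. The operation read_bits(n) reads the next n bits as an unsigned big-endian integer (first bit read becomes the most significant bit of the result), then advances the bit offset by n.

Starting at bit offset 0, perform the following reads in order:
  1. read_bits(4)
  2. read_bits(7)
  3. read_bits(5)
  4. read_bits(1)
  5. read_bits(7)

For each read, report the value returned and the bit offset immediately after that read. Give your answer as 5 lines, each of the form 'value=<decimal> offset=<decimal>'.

Answer: value=7 offset=4
value=8 offset=11
value=19 offset=16
value=0 offset=17
value=12 offset=24

Derivation:
Read 1: bits[0:4] width=4 -> value=7 (bin 0111); offset now 4 = byte 0 bit 4; 20 bits remain
Read 2: bits[4:11] width=7 -> value=8 (bin 0001000); offset now 11 = byte 1 bit 3; 13 bits remain
Read 3: bits[11:16] width=5 -> value=19 (bin 10011); offset now 16 = byte 2 bit 0; 8 bits remain
Read 4: bits[16:17] width=1 -> value=0 (bin 0); offset now 17 = byte 2 bit 1; 7 bits remain
Read 5: bits[17:24] width=7 -> value=12 (bin 0001100); offset now 24 = byte 3 bit 0; 0 bits remain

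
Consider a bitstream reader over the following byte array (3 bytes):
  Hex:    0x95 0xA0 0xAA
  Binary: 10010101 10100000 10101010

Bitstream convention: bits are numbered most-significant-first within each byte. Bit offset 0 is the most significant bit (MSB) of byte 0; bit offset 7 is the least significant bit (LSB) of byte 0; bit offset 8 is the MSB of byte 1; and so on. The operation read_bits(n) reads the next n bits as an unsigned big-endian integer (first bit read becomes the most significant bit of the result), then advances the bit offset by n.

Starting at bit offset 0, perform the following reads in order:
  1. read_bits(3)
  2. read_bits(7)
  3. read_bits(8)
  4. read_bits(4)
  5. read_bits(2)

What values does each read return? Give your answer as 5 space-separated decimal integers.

Answer: 4 86 130 10 2

Derivation:
Read 1: bits[0:3] width=3 -> value=4 (bin 100); offset now 3 = byte 0 bit 3; 21 bits remain
Read 2: bits[3:10] width=7 -> value=86 (bin 1010110); offset now 10 = byte 1 bit 2; 14 bits remain
Read 3: bits[10:18] width=8 -> value=130 (bin 10000010); offset now 18 = byte 2 bit 2; 6 bits remain
Read 4: bits[18:22] width=4 -> value=10 (bin 1010); offset now 22 = byte 2 bit 6; 2 bits remain
Read 5: bits[22:24] width=2 -> value=2 (bin 10); offset now 24 = byte 3 bit 0; 0 bits remain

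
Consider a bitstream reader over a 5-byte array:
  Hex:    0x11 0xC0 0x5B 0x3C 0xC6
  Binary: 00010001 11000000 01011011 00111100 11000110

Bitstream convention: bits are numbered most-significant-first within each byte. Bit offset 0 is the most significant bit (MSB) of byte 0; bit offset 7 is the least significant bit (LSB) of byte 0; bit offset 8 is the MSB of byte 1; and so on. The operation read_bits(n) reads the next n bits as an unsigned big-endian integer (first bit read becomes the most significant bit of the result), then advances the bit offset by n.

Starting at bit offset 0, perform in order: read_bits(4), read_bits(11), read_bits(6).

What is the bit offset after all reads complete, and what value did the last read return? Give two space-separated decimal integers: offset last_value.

Read 1: bits[0:4] width=4 -> value=1 (bin 0001); offset now 4 = byte 0 bit 4; 36 bits remain
Read 2: bits[4:15] width=11 -> value=224 (bin 00011100000); offset now 15 = byte 1 bit 7; 25 bits remain
Read 3: bits[15:21] width=6 -> value=11 (bin 001011); offset now 21 = byte 2 bit 5; 19 bits remain

Answer: 21 11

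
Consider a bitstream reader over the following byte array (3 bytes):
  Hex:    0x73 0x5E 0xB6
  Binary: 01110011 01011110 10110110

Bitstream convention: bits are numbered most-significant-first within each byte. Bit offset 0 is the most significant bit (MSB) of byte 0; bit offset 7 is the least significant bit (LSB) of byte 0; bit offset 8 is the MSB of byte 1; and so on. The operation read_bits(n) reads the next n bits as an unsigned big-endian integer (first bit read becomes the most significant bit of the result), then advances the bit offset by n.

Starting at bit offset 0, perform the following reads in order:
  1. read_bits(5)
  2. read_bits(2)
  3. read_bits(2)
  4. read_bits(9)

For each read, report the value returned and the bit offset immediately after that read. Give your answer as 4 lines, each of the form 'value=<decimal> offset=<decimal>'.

Read 1: bits[0:5] width=5 -> value=14 (bin 01110); offset now 5 = byte 0 bit 5; 19 bits remain
Read 2: bits[5:7] width=2 -> value=1 (bin 01); offset now 7 = byte 0 bit 7; 17 bits remain
Read 3: bits[7:9] width=2 -> value=2 (bin 10); offset now 9 = byte 1 bit 1; 15 bits remain
Read 4: bits[9:18] width=9 -> value=378 (bin 101111010); offset now 18 = byte 2 bit 2; 6 bits remain

Answer: value=14 offset=5
value=1 offset=7
value=2 offset=9
value=378 offset=18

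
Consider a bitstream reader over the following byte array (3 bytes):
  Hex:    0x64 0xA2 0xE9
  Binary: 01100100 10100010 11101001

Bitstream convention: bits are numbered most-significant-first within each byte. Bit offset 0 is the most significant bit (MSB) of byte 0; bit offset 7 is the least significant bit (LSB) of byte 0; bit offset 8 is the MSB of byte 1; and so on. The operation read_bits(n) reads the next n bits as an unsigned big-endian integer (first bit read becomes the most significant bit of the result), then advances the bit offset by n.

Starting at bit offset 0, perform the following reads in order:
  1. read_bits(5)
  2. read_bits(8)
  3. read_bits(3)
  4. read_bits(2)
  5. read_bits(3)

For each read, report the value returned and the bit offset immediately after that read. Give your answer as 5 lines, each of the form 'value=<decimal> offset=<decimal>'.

Read 1: bits[0:5] width=5 -> value=12 (bin 01100); offset now 5 = byte 0 bit 5; 19 bits remain
Read 2: bits[5:13] width=8 -> value=148 (bin 10010100); offset now 13 = byte 1 bit 5; 11 bits remain
Read 3: bits[13:16] width=3 -> value=2 (bin 010); offset now 16 = byte 2 bit 0; 8 bits remain
Read 4: bits[16:18] width=2 -> value=3 (bin 11); offset now 18 = byte 2 bit 2; 6 bits remain
Read 5: bits[18:21] width=3 -> value=5 (bin 101); offset now 21 = byte 2 bit 5; 3 bits remain

Answer: value=12 offset=5
value=148 offset=13
value=2 offset=16
value=3 offset=18
value=5 offset=21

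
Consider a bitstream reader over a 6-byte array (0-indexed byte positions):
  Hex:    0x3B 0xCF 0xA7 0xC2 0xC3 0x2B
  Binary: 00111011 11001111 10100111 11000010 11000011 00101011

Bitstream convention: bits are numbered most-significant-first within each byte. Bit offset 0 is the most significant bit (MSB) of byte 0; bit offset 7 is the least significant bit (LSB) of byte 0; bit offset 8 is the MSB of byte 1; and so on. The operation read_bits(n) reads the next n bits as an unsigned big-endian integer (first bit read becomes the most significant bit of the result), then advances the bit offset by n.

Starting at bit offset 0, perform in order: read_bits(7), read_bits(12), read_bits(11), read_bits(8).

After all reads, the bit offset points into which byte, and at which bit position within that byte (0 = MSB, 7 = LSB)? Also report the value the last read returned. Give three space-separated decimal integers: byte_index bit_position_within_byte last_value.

Read 1: bits[0:7] width=7 -> value=29 (bin 0011101); offset now 7 = byte 0 bit 7; 41 bits remain
Read 2: bits[7:19] width=12 -> value=3709 (bin 111001111101); offset now 19 = byte 2 bit 3; 29 bits remain
Read 3: bits[19:30] width=11 -> value=496 (bin 00111110000); offset now 30 = byte 3 bit 6; 18 bits remain
Read 4: bits[30:38] width=8 -> value=176 (bin 10110000); offset now 38 = byte 4 bit 6; 10 bits remain

Answer: 4 6 176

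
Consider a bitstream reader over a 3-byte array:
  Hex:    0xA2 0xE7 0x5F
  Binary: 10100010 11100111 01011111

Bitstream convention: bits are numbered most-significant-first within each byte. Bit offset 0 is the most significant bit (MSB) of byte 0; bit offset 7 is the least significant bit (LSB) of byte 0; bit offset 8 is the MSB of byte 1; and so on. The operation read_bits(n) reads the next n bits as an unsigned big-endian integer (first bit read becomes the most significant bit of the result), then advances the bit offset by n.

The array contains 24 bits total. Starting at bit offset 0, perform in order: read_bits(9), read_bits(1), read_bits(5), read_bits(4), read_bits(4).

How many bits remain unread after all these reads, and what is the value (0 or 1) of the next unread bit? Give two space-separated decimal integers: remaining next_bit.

Read 1: bits[0:9] width=9 -> value=325 (bin 101000101); offset now 9 = byte 1 bit 1; 15 bits remain
Read 2: bits[9:10] width=1 -> value=1 (bin 1); offset now 10 = byte 1 bit 2; 14 bits remain
Read 3: bits[10:15] width=5 -> value=19 (bin 10011); offset now 15 = byte 1 bit 7; 9 bits remain
Read 4: bits[15:19] width=4 -> value=10 (bin 1010); offset now 19 = byte 2 bit 3; 5 bits remain
Read 5: bits[19:23] width=4 -> value=15 (bin 1111); offset now 23 = byte 2 bit 7; 1 bits remain

Answer: 1 1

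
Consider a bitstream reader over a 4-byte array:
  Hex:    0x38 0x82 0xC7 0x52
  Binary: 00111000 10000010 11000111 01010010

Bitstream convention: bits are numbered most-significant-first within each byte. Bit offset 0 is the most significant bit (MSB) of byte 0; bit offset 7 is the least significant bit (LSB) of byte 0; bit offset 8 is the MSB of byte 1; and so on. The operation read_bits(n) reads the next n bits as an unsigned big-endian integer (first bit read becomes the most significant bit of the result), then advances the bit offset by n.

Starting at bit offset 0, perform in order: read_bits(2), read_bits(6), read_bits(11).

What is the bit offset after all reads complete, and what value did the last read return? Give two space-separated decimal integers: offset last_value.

Read 1: bits[0:2] width=2 -> value=0 (bin 00); offset now 2 = byte 0 bit 2; 30 bits remain
Read 2: bits[2:8] width=6 -> value=56 (bin 111000); offset now 8 = byte 1 bit 0; 24 bits remain
Read 3: bits[8:19] width=11 -> value=1046 (bin 10000010110); offset now 19 = byte 2 bit 3; 13 bits remain

Answer: 19 1046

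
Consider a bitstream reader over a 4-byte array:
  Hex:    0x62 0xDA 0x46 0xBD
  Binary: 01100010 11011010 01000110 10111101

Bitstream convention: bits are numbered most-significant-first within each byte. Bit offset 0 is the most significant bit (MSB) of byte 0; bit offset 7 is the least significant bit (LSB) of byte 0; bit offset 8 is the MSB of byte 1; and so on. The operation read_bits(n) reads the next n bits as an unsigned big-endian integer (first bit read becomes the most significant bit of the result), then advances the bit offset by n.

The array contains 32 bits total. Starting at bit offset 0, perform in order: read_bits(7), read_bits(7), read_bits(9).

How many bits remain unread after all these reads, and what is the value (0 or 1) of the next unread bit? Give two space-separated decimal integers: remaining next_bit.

Answer: 9 0

Derivation:
Read 1: bits[0:7] width=7 -> value=49 (bin 0110001); offset now 7 = byte 0 bit 7; 25 bits remain
Read 2: bits[7:14] width=7 -> value=54 (bin 0110110); offset now 14 = byte 1 bit 6; 18 bits remain
Read 3: bits[14:23] width=9 -> value=291 (bin 100100011); offset now 23 = byte 2 bit 7; 9 bits remain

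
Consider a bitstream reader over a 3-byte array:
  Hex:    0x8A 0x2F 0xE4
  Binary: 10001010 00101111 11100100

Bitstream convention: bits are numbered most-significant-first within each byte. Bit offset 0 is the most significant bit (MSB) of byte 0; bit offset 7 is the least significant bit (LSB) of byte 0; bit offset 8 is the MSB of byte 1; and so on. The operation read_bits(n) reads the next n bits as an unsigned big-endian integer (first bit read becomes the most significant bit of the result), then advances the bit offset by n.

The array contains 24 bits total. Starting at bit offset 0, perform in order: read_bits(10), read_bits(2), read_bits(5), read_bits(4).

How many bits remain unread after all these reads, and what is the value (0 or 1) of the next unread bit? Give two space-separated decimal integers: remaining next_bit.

Read 1: bits[0:10] width=10 -> value=552 (bin 1000101000); offset now 10 = byte 1 bit 2; 14 bits remain
Read 2: bits[10:12] width=2 -> value=2 (bin 10); offset now 12 = byte 1 bit 4; 12 bits remain
Read 3: bits[12:17] width=5 -> value=31 (bin 11111); offset now 17 = byte 2 bit 1; 7 bits remain
Read 4: bits[17:21] width=4 -> value=12 (bin 1100); offset now 21 = byte 2 bit 5; 3 bits remain

Answer: 3 1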